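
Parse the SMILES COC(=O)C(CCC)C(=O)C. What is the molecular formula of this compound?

Walk through each heavy atom and fill implicit hydrogens from standard valence (C 4, N 3, O 2, S 2, halogen 1):
  atom 1: C, bond orders sum to 1 (valence 4) → 3 H
  atom 2: O, bond orders sum to 2 (valence 2) → 0 H
  atom 3: C, bond orders sum to 4 (valence 4) → 0 H
  atom 4: O, bond orders sum to 2 (valence 2) → 0 H
  atom 5: C, bond orders sum to 3 (valence 4) → 1 H
  atom 6: C, bond orders sum to 2 (valence 4) → 2 H
  atom 7: C, bond orders sum to 2 (valence 4) → 2 H
  atom 8: C, bond orders sum to 1 (valence 4) → 3 H
  atom 9: C, bond orders sum to 4 (valence 4) → 0 H
  atom 10: O, bond orders sum to 2 (valence 2) → 0 H
  atom 11: C, bond orders sum to 1 (valence 4) → 3 H
Totals → C:8, H:14, O:3.
In Hill order: C8H14O3.

C8H14O3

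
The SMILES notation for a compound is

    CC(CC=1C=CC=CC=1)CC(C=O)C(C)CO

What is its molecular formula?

Walk through each heavy atom and fill implicit hydrogens from standard valence (C 4, N 3, O 2, S 2, halogen 1):
  atom 1: C, bond orders sum to 1 (valence 4) → 3 H
  atom 2: C, bond orders sum to 3 (valence 4) → 1 H
  atom 3: C, bond orders sum to 2 (valence 4) → 2 H
  atom 4: C, bond orders sum to 4 (valence 4) → 0 H
  atom 5: C, bond orders sum to 3 (valence 4) → 1 H
  atom 6: C, bond orders sum to 3 (valence 4) → 1 H
  atom 7: C, bond orders sum to 3 (valence 4) → 1 H
  atom 8: C, bond orders sum to 3 (valence 4) → 1 H
  atom 9: C, bond orders sum to 3 (valence 4) → 1 H
  atom 10: C, bond orders sum to 2 (valence 4) → 2 H
  atom 11: C, bond orders sum to 3 (valence 4) → 1 H
  atom 12: C, bond orders sum to 3 (valence 4) → 1 H
  atom 13: O, bond orders sum to 2 (valence 2) → 0 H
  atom 14: C, bond orders sum to 3 (valence 4) → 1 H
  atom 15: C, bond orders sum to 1 (valence 4) → 3 H
  atom 16: C, bond orders sum to 2 (valence 4) → 2 H
  atom 17: O, bond orders sum to 1 (valence 2) → 1 H
Totals → C:15, H:22, O:2.
In Hill order: C15H22O2.

C15H22O2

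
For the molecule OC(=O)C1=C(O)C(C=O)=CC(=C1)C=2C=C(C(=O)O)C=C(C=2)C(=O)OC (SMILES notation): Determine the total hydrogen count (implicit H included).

12

Walk through each heavy atom and fill implicit hydrogens from standard valence (C 4, N 3, O 2, S 2, halogen 1):
  atom 1: O, bond orders sum to 1 (valence 2) → 1 H
  atom 2: C, bond orders sum to 4 (valence 4) → 0 H
  atom 3: O, bond orders sum to 2 (valence 2) → 0 H
  atom 4: C, bond orders sum to 4 (valence 4) → 0 H
  atom 5: C, bond orders sum to 4 (valence 4) → 0 H
  atom 6: O, bond orders sum to 1 (valence 2) → 1 H
  atom 7: C, bond orders sum to 4 (valence 4) → 0 H
  atom 8: C, bond orders sum to 3 (valence 4) → 1 H
  atom 9: O, bond orders sum to 2 (valence 2) → 0 H
  atom 10: C, bond orders sum to 3 (valence 4) → 1 H
  atom 11: C, bond orders sum to 4 (valence 4) → 0 H
  atom 12: C, bond orders sum to 3 (valence 4) → 1 H
  atom 13: C, bond orders sum to 4 (valence 4) → 0 H
  atom 14: C, bond orders sum to 3 (valence 4) → 1 H
  atom 15: C, bond orders sum to 4 (valence 4) → 0 H
  atom 16: C, bond orders sum to 4 (valence 4) → 0 H
  atom 17: O, bond orders sum to 2 (valence 2) → 0 H
  atom 18: O, bond orders sum to 1 (valence 2) → 1 H
  atom 19: C, bond orders sum to 3 (valence 4) → 1 H
  atom 20: C, bond orders sum to 4 (valence 4) → 0 H
  atom 21: C, bond orders sum to 3 (valence 4) → 1 H
  atom 22: C, bond orders sum to 4 (valence 4) → 0 H
  atom 23: O, bond orders sum to 2 (valence 2) → 0 H
  atom 24: O, bond orders sum to 2 (valence 2) → 0 H
  atom 25: C, bond orders sum to 1 (valence 4) → 3 H
Total hydrogens: 12.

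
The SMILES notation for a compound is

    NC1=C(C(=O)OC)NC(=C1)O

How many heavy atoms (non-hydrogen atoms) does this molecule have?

11

Every atom symbol written in the SMILES (organic subset) is one heavy atom; implicit H are not written.
Heavy atoms by element → C:6, N:2, O:3.
Total: 11.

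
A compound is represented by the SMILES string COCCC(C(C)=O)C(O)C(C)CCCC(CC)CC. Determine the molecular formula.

C17H34O3

Walk through each heavy atom and fill implicit hydrogens from standard valence (C 4, N 3, O 2, S 2, halogen 1):
  atom 1: C, bond orders sum to 1 (valence 4) → 3 H
  atom 2: O, bond orders sum to 2 (valence 2) → 0 H
  atom 3: C, bond orders sum to 2 (valence 4) → 2 H
  atom 4: C, bond orders sum to 2 (valence 4) → 2 H
  atom 5: C, bond orders sum to 3 (valence 4) → 1 H
  atom 6: C, bond orders sum to 4 (valence 4) → 0 H
  atom 7: C, bond orders sum to 1 (valence 4) → 3 H
  atom 8: O, bond orders sum to 2 (valence 2) → 0 H
  atom 9: C, bond orders sum to 3 (valence 4) → 1 H
  atom 10: O, bond orders sum to 1 (valence 2) → 1 H
  atom 11: C, bond orders sum to 3 (valence 4) → 1 H
  atom 12: C, bond orders sum to 1 (valence 4) → 3 H
  atom 13: C, bond orders sum to 2 (valence 4) → 2 H
  atom 14: C, bond orders sum to 2 (valence 4) → 2 H
  atom 15: C, bond orders sum to 2 (valence 4) → 2 H
  atom 16: C, bond orders sum to 3 (valence 4) → 1 H
  atom 17: C, bond orders sum to 2 (valence 4) → 2 H
  atom 18: C, bond orders sum to 1 (valence 4) → 3 H
  atom 19: C, bond orders sum to 2 (valence 4) → 2 H
  atom 20: C, bond orders sum to 1 (valence 4) → 3 H
Totals → C:17, H:34, O:3.
In Hill order: C17H34O3.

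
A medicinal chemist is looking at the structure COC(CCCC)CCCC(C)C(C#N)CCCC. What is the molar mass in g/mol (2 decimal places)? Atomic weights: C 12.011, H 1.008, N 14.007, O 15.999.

First, the molecular formula is C17H33NO (counting implicit H from valence).
  C: 17 × 12.011 = 204.187
  H: 33 × 1.008 = 33.264
  N: 1 × 14.007 = 14.007
  O: 1 × 15.999 = 15.999
Sum: 17×12.011 + 33×1.008 + 1×14.007 + 1×15.999 = 267.457 → 267.46 g/mol.

267.46 g/mol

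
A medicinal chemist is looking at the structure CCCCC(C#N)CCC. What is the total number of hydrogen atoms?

17

Walk through each heavy atom and fill implicit hydrogens from standard valence (C 4, N 3, O 2, S 2, halogen 1):
  atom 1: C, bond orders sum to 1 (valence 4) → 3 H
  atom 2: C, bond orders sum to 2 (valence 4) → 2 H
  atom 3: C, bond orders sum to 2 (valence 4) → 2 H
  atom 4: C, bond orders sum to 2 (valence 4) → 2 H
  atom 5: C, bond orders sum to 3 (valence 4) → 1 H
  atom 6: C, bond orders sum to 4 (valence 4) → 0 H
  atom 7: N, bond orders sum to 3 (valence 3) → 0 H
  atom 8: C, bond orders sum to 2 (valence 4) → 2 H
  atom 9: C, bond orders sum to 2 (valence 4) → 2 H
  atom 10: C, bond orders sum to 1 (valence 4) → 3 H
Total hydrogens: 17.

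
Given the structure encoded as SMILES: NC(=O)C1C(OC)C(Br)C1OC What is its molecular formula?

C7H12BrNO3

Walk through each heavy atom and fill implicit hydrogens from standard valence (C 4, N 3, O 2, S 2, halogen 1):
  atom 1: N, bond orders sum to 1 (valence 3) → 2 H
  atom 2: C, bond orders sum to 4 (valence 4) → 0 H
  atom 3: O, bond orders sum to 2 (valence 2) → 0 H
  atom 4: C, bond orders sum to 3 (valence 4) → 1 H
  atom 5: C, bond orders sum to 3 (valence 4) → 1 H
  atom 6: O, bond orders sum to 2 (valence 2) → 0 H
  atom 7: C, bond orders sum to 1 (valence 4) → 3 H
  atom 8: C, bond orders sum to 3 (valence 4) → 1 H
  atom 9: Br (halogen, monovalent) → 0 H
  atom 10: C, bond orders sum to 3 (valence 4) → 1 H
  atom 11: O, bond orders sum to 2 (valence 2) → 0 H
  atom 12: C, bond orders sum to 1 (valence 4) → 3 H
Totals → C:7, H:12, Br:1, N:1, O:3.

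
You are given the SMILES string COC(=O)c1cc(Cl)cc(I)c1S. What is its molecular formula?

Walk through each heavy atom and fill implicit hydrogens from standard valence (C 4, N 3, O 2, S 2, halogen 1); for lowercase aromatic atoms, an aromatic c carries 1 H when it has two neighbours and 0 H with three, and aromatic n carries 0 H:
  atom 1: C, bond orders sum to 1 (valence 4) → 3 H
  atom 2: O, bond orders sum to 2 (valence 2) → 0 H
  atom 3: C, bond orders sum to 4 (valence 4) → 0 H
  atom 4: O, bond orders sum to 2 (valence 2) → 0 H
  atom 5: aromatic c, 3 neighbours → 0 H
  atom 6: aromatic c, 2 neighbours → 1 H
  atom 7: aromatic c, 3 neighbours → 0 H
  atom 8: Cl (halogen, monovalent) → 0 H
  atom 9: aromatic c, 2 neighbours → 1 H
  atom 10: aromatic c, 3 neighbours → 0 H
  atom 11: I (halogen, monovalent) → 0 H
  atom 12: aromatic c, 3 neighbours → 0 H
  atom 13: S, bond orders sum to 1 (valence 2) → 1 H
Totals → C:8, H:6, Cl:1, I:1, O:2, S:1.
In Hill order: C8H6ClIO2S.

C8H6ClIO2S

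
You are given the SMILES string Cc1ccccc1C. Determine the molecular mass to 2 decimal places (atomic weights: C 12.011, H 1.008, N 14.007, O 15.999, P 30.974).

106.17 g/mol

First, the molecular formula is C8H10 (counting implicit H from valence).
  C: 8 × 12.011 = 96.088
  H: 10 × 1.008 = 10.080
Sum: 8×12.011 + 10×1.008 = 106.168 → 106.17 g/mol.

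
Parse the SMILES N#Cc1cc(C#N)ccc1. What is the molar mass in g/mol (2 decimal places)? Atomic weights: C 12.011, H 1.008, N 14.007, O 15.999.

First, the molecular formula is C8H4N2 (counting implicit H from valence).
  C: 8 × 12.011 = 96.088
  H: 4 × 1.008 = 4.032
  N: 2 × 14.007 = 28.014
Sum: 8×12.011 + 4×1.008 + 2×14.007 = 128.134 → 128.13 g/mol.

128.13 g/mol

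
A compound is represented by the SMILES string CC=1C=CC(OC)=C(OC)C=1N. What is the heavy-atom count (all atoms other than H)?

12

Every atom symbol written in the SMILES (organic subset) is one heavy atom; implicit H are not written.
Heavy atoms by element → C:9, N:1, O:2.
Total: 12.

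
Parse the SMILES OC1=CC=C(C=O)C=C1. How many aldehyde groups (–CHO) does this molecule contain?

The aldehyde motif appears at heavy-atom position 6 in the SMILES.
Other groups present: 1 hydroxyl.
Aldehyde count: 1.

1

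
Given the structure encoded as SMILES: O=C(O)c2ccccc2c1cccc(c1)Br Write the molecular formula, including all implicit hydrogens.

C13H9BrO2

Walk through each heavy atom and fill implicit hydrogens from standard valence (C 4, N 3, O 2, S 2, halogen 1); for lowercase aromatic atoms, an aromatic c carries 1 H when it has two neighbours and 0 H with three, and aromatic n carries 0 H:
  atom 1: O, bond orders sum to 2 (valence 2) → 0 H
  atom 2: C, bond orders sum to 4 (valence 4) → 0 H
  atom 3: O, bond orders sum to 1 (valence 2) → 1 H
  atom 4: aromatic c, 3 neighbours → 0 H
  atom 5: aromatic c, 2 neighbours → 1 H
  atom 6: aromatic c, 2 neighbours → 1 H
  atom 7: aromatic c, 2 neighbours → 1 H
  atom 8: aromatic c, 2 neighbours → 1 H
  atom 9: aromatic c, 3 neighbours → 0 H
  atom 10: aromatic c, 3 neighbours → 0 H
  atom 11: aromatic c, 2 neighbours → 1 H
  atom 12: aromatic c, 2 neighbours → 1 H
  atom 13: aromatic c, 2 neighbours → 1 H
  atom 14: aromatic c, 3 neighbours → 0 H
  atom 15: aromatic c, 2 neighbours → 1 H
  atom 16: Br (halogen, monovalent) → 0 H
Totals → C:13, H:9, Br:1, O:2.
In Hill order: C13H9BrO2.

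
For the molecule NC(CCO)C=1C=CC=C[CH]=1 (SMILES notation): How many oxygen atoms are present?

Scan the SMILES for O atoms (remember two-letter symbols like Cl and Br are single atoms).
Oxygen count: 1.

1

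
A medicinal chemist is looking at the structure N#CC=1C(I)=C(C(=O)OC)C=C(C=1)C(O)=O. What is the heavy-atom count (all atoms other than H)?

Every atom symbol written in the SMILES (organic subset) is one heavy atom; implicit H are not written.
Heavy atoms by element → C:10, I:1, N:1, O:4.
Total: 16.

16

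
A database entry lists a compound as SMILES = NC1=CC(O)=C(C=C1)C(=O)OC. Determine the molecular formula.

Walk through each heavy atom and fill implicit hydrogens from standard valence (C 4, N 3, O 2, S 2, halogen 1):
  atom 1: N, bond orders sum to 1 (valence 3) → 2 H
  atom 2: C, bond orders sum to 4 (valence 4) → 0 H
  atom 3: C, bond orders sum to 3 (valence 4) → 1 H
  atom 4: C, bond orders sum to 4 (valence 4) → 0 H
  atom 5: O, bond orders sum to 1 (valence 2) → 1 H
  atom 6: C, bond orders sum to 4 (valence 4) → 0 H
  atom 7: C, bond orders sum to 3 (valence 4) → 1 H
  atom 8: C, bond orders sum to 3 (valence 4) → 1 H
  atom 9: C, bond orders sum to 4 (valence 4) → 0 H
  atom 10: O, bond orders sum to 2 (valence 2) → 0 H
  atom 11: O, bond orders sum to 2 (valence 2) → 0 H
  atom 12: C, bond orders sum to 1 (valence 4) → 3 H
Totals → C:8, H:9, N:1, O:3.

C8H9NO3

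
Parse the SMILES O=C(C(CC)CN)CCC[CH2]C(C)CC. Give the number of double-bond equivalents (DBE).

1

Degree of unsaturation = (number of rings) + (number of π bonds).
Ring closures in the SMILES: 0.
π bonds: 1 double bond (each 1 DoU) → 1 DoU from unsaturation.
Total DoU = 0 + 1 = 1.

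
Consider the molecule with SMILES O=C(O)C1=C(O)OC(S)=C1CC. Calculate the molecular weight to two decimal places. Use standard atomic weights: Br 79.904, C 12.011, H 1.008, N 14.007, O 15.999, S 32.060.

First, the molecular formula is C7H8O4S (counting implicit H from valence).
  C: 7 × 12.011 = 84.077
  H: 8 × 1.008 = 8.064
  O: 4 × 15.999 = 63.996
  S: 1 × 32.060 = 32.060
Sum: 7×12.011 + 8×1.008 + 4×15.999 + 1×32.060 = 188.197 → 188.20 g/mol.

188.20 g/mol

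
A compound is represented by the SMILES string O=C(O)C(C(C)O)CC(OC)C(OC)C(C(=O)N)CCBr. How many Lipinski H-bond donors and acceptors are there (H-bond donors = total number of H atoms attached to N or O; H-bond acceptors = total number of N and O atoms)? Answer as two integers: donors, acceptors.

Donors: find every N or O and count the H atoms it carries.
  atom 1 (O): bond orders sum to 2 → 0 H
  atom 3 (O): bond orders sum to 1 → 1 H
  atom 7 (O): bond orders sum to 1 → 1 H
  atom 10 (O): bond orders sum to 2 → 0 H
  atom 13 (O): bond orders sum to 2 → 0 H
  atom 17 (O): bond orders sum to 2 → 0 H
  atom 18 (N): bond orders sum to 1 → 2 H
Lipinski HBD = 4.
Acceptors: N atoms = 1, O atoms = 6 → HBA = 7.

4, 7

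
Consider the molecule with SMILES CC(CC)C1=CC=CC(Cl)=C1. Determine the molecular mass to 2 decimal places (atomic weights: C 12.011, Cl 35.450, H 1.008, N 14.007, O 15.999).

168.66 g/mol

First, the molecular formula is C10H13Cl (counting implicit H from valence).
  C: 10 × 12.011 = 120.110
  Cl: 1 × 35.450 = 35.450
  H: 13 × 1.008 = 13.104
Sum: 10×12.011 + 1×35.450 + 13×1.008 = 168.664 → 168.66 g/mol.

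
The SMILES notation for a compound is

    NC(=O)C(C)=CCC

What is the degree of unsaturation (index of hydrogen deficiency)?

Molecular formula: C6H11NO.
DoU = (2C + 2 + N − H − X) / 2, where X is the halogen count and O/S are ignored.
    = (2·6 + 2 + 1 − 11 − 0) / 2 = 4 / 2 = 2.

2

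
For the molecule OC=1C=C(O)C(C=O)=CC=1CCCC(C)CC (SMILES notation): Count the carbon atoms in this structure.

14

Count every carbon token in the SMILES (each C, including those in ring-closure positions and inside branches).
Carbon count: 14.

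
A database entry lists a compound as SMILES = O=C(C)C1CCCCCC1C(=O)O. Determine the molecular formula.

C10H16O3

Walk through each heavy atom and fill implicit hydrogens from standard valence (C 4, N 3, O 2, S 2, halogen 1):
  atom 1: O, bond orders sum to 2 (valence 2) → 0 H
  atom 2: C, bond orders sum to 4 (valence 4) → 0 H
  atom 3: C, bond orders sum to 1 (valence 4) → 3 H
  atom 4: C, bond orders sum to 3 (valence 4) → 1 H
  atom 5: C, bond orders sum to 2 (valence 4) → 2 H
  atom 6: C, bond orders sum to 2 (valence 4) → 2 H
  atom 7: C, bond orders sum to 2 (valence 4) → 2 H
  atom 8: C, bond orders sum to 2 (valence 4) → 2 H
  atom 9: C, bond orders sum to 2 (valence 4) → 2 H
  atom 10: C, bond orders sum to 3 (valence 4) → 1 H
  atom 11: C, bond orders sum to 4 (valence 4) → 0 H
  atom 12: O, bond orders sum to 2 (valence 2) → 0 H
  atom 13: O, bond orders sum to 1 (valence 2) → 1 H
Totals → C:10, H:16, O:3.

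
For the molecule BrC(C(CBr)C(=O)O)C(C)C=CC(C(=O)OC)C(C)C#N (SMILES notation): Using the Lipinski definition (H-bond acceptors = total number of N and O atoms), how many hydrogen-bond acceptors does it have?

5

N atoms: 1; O atoms: 4.
Lipinski HBA = 1 + 4 = 5.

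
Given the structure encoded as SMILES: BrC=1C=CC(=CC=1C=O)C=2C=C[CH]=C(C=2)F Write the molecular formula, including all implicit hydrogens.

C13H8BrFO

Walk through each heavy atom and fill implicit hydrogens from standard valence (C 4, N 3, O 2, S 2, halogen 1):
  atom 1: Br (halogen, monovalent) → 0 H
  atom 2: C, bond orders sum to 4 (valence 4) → 0 H
  atom 3: C, bond orders sum to 3 (valence 4) → 1 H
  atom 4: C, bond orders sum to 3 (valence 4) → 1 H
  atom 5: C, bond orders sum to 4 (valence 4) → 0 H
  atom 6: C, bond orders sum to 3 (valence 4) → 1 H
  atom 7: C, bond orders sum to 4 (valence 4) → 0 H
  atom 8: C, bond orders sum to 3 (valence 4) → 1 H
  atom 9: O, bond orders sum to 2 (valence 2) → 0 H
  atom 10: C, bond orders sum to 4 (valence 4) → 0 H
  atom 11: C, bond orders sum to 3 (valence 4) → 1 H
  atom 12: C, bond orders sum to 3 (valence 4) → 1 H
  atom 13: C with explicit H count 1
  atom 14: C, bond orders sum to 4 (valence 4) → 0 H
  atom 15: C, bond orders sum to 3 (valence 4) → 1 H
  atom 16: F (halogen, monovalent) → 0 H
Totals → C:13, H:8, Br:1, F:1, O:1.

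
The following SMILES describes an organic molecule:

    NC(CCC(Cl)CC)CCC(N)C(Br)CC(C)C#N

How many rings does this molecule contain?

In SMILES, each pair of matching ring-closure digits denotes one ring-closing bond; the number of such bonds equals the number of independent rings.
Ring-closure bonds here: 0.

0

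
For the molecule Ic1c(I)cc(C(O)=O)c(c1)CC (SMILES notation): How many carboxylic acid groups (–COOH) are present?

The carboxylic acid motif appears at heavy-atom position 7 in the SMILES.
Carboxylic acid count: 1.

1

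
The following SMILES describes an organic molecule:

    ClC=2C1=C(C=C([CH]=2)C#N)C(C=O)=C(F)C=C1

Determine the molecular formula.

C12H5ClFNO

Walk through each heavy atom and fill implicit hydrogens from standard valence (C 4, N 3, O 2, S 2, halogen 1):
  atom 1: Cl (halogen, monovalent) → 0 H
  atom 2: C, bond orders sum to 4 (valence 4) → 0 H
  atom 3: C, bond orders sum to 4 (valence 4) → 0 H
  atom 4: C, bond orders sum to 4 (valence 4) → 0 H
  atom 5: C, bond orders sum to 3 (valence 4) → 1 H
  atom 6: C, bond orders sum to 4 (valence 4) → 0 H
  atom 7: C with explicit H count 1
  atom 8: C, bond orders sum to 4 (valence 4) → 0 H
  atom 9: N, bond orders sum to 3 (valence 3) → 0 H
  atom 10: C, bond orders sum to 4 (valence 4) → 0 H
  atom 11: C, bond orders sum to 3 (valence 4) → 1 H
  atom 12: O, bond orders sum to 2 (valence 2) → 0 H
  atom 13: C, bond orders sum to 4 (valence 4) → 0 H
  atom 14: F (halogen, monovalent) → 0 H
  atom 15: C, bond orders sum to 3 (valence 4) → 1 H
  atom 16: C, bond orders sum to 3 (valence 4) → 1 H
Totals → C:12, H:5, Cl:1, F:1, N:1, O:1.
In Hill order: C12H5ClFNO.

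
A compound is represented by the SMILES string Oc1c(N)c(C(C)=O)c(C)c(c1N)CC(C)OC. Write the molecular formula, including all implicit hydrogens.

C13H20N2O3

Walk through each heavy atom and fill implicit hydrogens from standard valence (C 4, N 3, O 2, S 2, halogen 1); for lowercase aromatic atoms, an aromatic c carries 1 H when it has two neighbours and 0 H with three, and aromatic n carries 0 H:
  atom 1: O, bond orders sum to 1 (valence 2) → 1 H
  atom 2: aromatic c, 3 neighbours → 0 H
  atom 3: aromatic c, 3 neighbours → 0 H
  atom 4: N, bond orders sum to 1 (valence 3) → 2 H
  atom 5: aromatic c, 3 neighbours → 0 H
  atom 6: C, bond orders sum to 4 (valence 4) → 0 H
  atom 7: C, bond orders sum to 1 (valence 4) → 3 H
  atom 8: O, bond orders sum to 2 (valence 2) → 0 H
  atom 9: aromatic c, 3 neighbours → 0 H
  atom 10: C, bond orders sum to 1 (valence 4) → 3 H
  atom 11: aromatic c, 3 neighbours → 0 H
  atom 12: aromatic c, 3 neighbours → 0 H
  atom 13: N, bond orders sum to 1 (valence 3) → 2 H
  atom 14: C, bond orders sum to 2 (valence 4) → 2 H
  atom 15: C, bond orders sum to 3 (valence 4) → 1 H
  atom 16: C, bond orders sum to 1 (valence 4) → 3 H
  atom 17: O, bond orders sum to 2 (valence 2) → 0 H
  atom 18: C, bond orders sum to 1 (valence 4) → 3 H
Totals → C:13, H:20, N:2, O:3.
In Hill order: C13H20N2O3.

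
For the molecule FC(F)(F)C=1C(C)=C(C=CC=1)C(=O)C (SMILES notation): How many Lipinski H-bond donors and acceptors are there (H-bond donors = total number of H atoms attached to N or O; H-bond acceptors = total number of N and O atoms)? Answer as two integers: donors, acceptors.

0, 1

Donors: find every N or O and count the H atoms it carries.
  atom 13 (O): bond orders sum to 2 → 0 H
Lipinski HBD = 0.
Acceptors: N atoms = 0, O atoms = 1 → HBA = 1.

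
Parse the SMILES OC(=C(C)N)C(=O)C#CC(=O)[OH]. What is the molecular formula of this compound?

C7H7NO4

Walk through each heavy atom and fill implicit hydrogens from standard valence (C 4, N 3, O 2, S 2, halogen 1):
  atom 1: O, bond orders sum to 1 (valence 2) → 1 H
  atom 2: C, bond orders sum to 4 (valence 4) → 0 H
  atom 3: C, bond orders sum to 4 (valence 4) → 0 H
  atom 4: C, bond orders sum to 1 (valence 4) → 3 H
  atom 5: N, bond orders sum to 1 (valence 3) → 2 H
  atom 6: C, bond orders sum to 4 (valence 4) → 0 H
  atom 7: O, bond orders sum to 2 (valence 2) → 0 H
  atom 8: C, bond orders sum to 4 (valence 4) → 0 H
  atom 9: C, bond orders sum to 4 (valence 4) → 0 H
  atom 10: C, bond orders sum to 4 (valence 4) → 0 H
  atom 11: O, bond orders sum to 2 (valence 2) → 0 H
  atom 12: O with explicit H count 1
Totals → C:7, H:7, N:1, O:4.
In Hill order: C7H7NO4.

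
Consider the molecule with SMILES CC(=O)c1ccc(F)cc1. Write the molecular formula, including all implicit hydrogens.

Walk through each heavy atom and fill implicit hydrogens from standard valence (C 4, N 3, O 2, S 2, halogen 1); for lowercase aromatic atoms, an aromatic c carries 1 H when it has two neighbours and 0 H with three, and aromatic n carries 0 H:
  atom 1: C, bond orders sum to 1 (valence 4) → 3 H
  atom 2: C, bond orders sum to 4 (valence 4) → 0 H
  atom 3: O, bond orders sum to 2 (valence 2) → 0 H
  atom 4: aromatic c, 3 neighbours → 0 H
  atom 5: aromatic c, 2 neighbours → 1 H
  atom 6: aromatic c, 2 neighbours → 1 H
  atom 7: aromatic c, 3 neighbours → 0 H
  atom 8: F (halogen, monovalent) → 0 H
  atom 9: aromatic c, 2 neighbours → 1 H
  atom 10: aromatic c, 2 neighbours → 1 H
Totals → C:8, H:7, F:1, O:1.

C8H7FO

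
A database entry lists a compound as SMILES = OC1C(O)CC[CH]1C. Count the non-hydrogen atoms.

8

Every atom symbol written in the SMILES (organic subset) is one heavy atom; implicit H are not written.
Heavy atoms by element → C:6, O:2.
Total: 8.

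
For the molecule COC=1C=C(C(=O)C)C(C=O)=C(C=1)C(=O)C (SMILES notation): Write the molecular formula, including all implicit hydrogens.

Walk through each heavy atom and fill implicit hydrogens from standard valence (C 4, N 3, O 2, S 2, halogen 1):
  atom 1: C, bond orders sum to 1 (valence 4) → 3 H
  atom 2: O, bond orders sum to 2 (valence 2) → 0 H
  atom 3: C, bond orders sum to 4 (valence 4) → 0 H
  atom 4: C, bond orders sum to 3 (valence 4) → 1 H
  atom 5: C, bond orders sum to 4 (valence 4) → 0 H
  atom 6: C, bond orders sum to 4 (valence 4) → 0 H
  atom 7: O, bond orders sum to 2 (valence 2) → 0 H
  atom 8: C, bond orders sum to 1 (valence 4) → 3 H
  atom 9: C, bond orders sum to 4 (valence 4) → 0 H
  atom 10: C, bond orders sum to 3 (valence 4) → 1 H
  atom 11: O, bond orders sum to 2 (valence 2) → 0 H
  atom 12: C, bond orders sum to 4 (valence 4) → 0 H
  atom 13: C, bond orders sum to 3 (valence 4) → 1 H
  atom 14: C, bond orders sum to 4 (valence 4) → 0 H
  atom 15: O, bond orders sum to 2 (valence 2) → 0 H
  atom 16: C, bond orders sum to 1 (valence 4) → 3 H
Totals → C:12, H:12, O:4.

C12H12O4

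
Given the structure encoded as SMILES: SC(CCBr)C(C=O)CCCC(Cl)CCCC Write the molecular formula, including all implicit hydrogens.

C13H24BrClOS

Walk through each heavy atom and fill implicit hydrogens from standard valence (C 4, N 3, O 2, S 2, halogen 1):
  atom 1: S, bond orders sum to 1 (valence 2) → 1 H
  atom 2: C, bond orders sum to 3 (valence 4) → 1 H
  atom 3: C, bond orders sum to 2 (valence 4) → 2 H
  atom 4: C, bond orders sum to 2 (valence 4) → 2 H
  atom 5: Br (halogen, monovalent) → 0 H
  atom 6: C, bond orders sum to 3 (valence 4) → 1 H
  atom 7: C, bond orders sum to 3 (valence 4) → 1 H
  atom 8: O, bond orders sum to 2 (valence 2) → 0 H
  atom 9: C, bond orders sum to 2 (valence 4) → 2 H
  atom 10: C, bond orders sum to 2 (valence 4) → 2 H
  atom 11: C, bond orders sum to 2 (valence 4) → 2 H
  atom 12: C, bond orders sum to 3 (valence 4) → 1 H
  atom 13: Cl (halogen, monovalent) → 0 H
  atom 14: C, bond orders sum to 2 (valence 4) → 2 H
  atom 15: C, bond orders sum to 2 (valence 4) → 2 H
  atom 16: C, bond orders sum to 2 (valence 4) → 2 H
  atom 17: C, bond orders sum to 1 (valence 4) → 3 H
Totals → C:13, H:24, Br:1, Cl:1, O:1, S:1.
In Hill order: C13H24BrClOS.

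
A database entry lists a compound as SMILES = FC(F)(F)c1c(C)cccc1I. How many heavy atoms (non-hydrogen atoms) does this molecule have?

Every atom symbol written in the SMILES (organic subset) is one heavy atom; implicit H are not written.
Heavy atoms by element → C:8, F:3, I:1.
Total: 12.

12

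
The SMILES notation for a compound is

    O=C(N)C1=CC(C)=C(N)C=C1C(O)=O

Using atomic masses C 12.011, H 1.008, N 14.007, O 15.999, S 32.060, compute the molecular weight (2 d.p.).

194.19 g/mol

First, the molecular formula is C9H10N2O3 (counting implicit H from valence).
  C: 9 × 12.011 = 108.099
  H: 10 × 1.008 = 10.080
  N: 2 × 14.007 = 28.014
  O: 3 × 15.999 = 47.997
Sum: 9×12.011 + 10×1.008 + 2×14.007 + 3×15.999 = 194.190 → 194.19 g/mol.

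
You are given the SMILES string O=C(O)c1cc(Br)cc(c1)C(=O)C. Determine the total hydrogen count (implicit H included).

Walk through each heavy atom and fill implicit hydrogens from standard valence (C 4, N 3, O 2, S 2, halogen 1); for lowercase aromatic atoms, an aromatic c carries 1 H when it has two neighbours and 0 H with three, and aromatic n carries 0 H:
  atom 1: O, bond orders sum to 2 (valence 2) → 0 H
  atom 2: C, bond orders sum to 4 (valence 4) → 0 H
  atom 3: O, bond orders sum to 1 (valence 2) → 1 H
  atom 4: aromatic c, 3 neighbours → 0 H
  atom 5: aromatic c, 2 neighbours → 1 H
  atom 6: aromatic c, 3 neighbours → 0 H
  atom 7: Br (halogen, monovalent) → 0 H
  atom 8: aromatic c, 2 neighbours → 1 H
  atom 9: aromatic c, 3 neighbours → 0 H
  atom 10: aromatic c, 2 neighbours → 1 H
  atom 11: C, bond orders sum to 4 (valence 4) → 0 H
  atom 12: O, bond orders sum to 2 (valence 2) → 0 H
  atom 13: C, bond orders sum to 1 (valence 4) → 3 H
Total hydrogens: 7.

7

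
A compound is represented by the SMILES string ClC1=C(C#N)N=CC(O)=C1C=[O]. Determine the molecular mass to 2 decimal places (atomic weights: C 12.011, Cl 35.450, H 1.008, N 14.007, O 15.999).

182.56 g/mol

First, the molecular formula is C7H3ClN2O2 (counting implicit H from valence).
  C: 7 × 12.011 = 84.077
  Cl: 1 × 35.450 = 35.450
  H: 3 × 1.008 = 3.024
  N: 2 × 14.007 = 28.014
  O: 2 × 15.999 = 31.998
Sum: 7×12.011 + 1×35.450 + 3×1.008 + 2×14.007 + 2×15.999 = 182.563 → 182.56 g/mol.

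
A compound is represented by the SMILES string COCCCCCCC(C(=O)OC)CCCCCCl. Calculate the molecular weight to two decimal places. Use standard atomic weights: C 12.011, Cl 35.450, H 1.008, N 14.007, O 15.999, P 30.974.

First, the molecular formula is C15H29ClO3 (counting implicit H from valence).
  C: 15 × 12.011 = 180.165
  Cl: 1 × 35.450 = 35.450
  H: 29 × 1.008 = 29.232
  O: 3 × 15.999 = 47.997
Sum: 15×12.011 + 1×35.450 + 29×1.008 + 3×15.999 = 292.844 → 292.84 g/mol.

292.84 g/mol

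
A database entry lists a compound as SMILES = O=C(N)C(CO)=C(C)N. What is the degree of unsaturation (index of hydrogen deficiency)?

Degree of unsaturation = (number of rings) + (number of π bonds).
Ring closures in the SMILES: 0.
π bonds: 2 double bonds (each 1 DoU) → 2 DoU from unsaturation.
Total DoU = 0 + 2 = 2.

2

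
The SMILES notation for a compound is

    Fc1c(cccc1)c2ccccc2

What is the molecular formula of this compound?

C12H9F

Walk through each heavy atom and fill implicit hydrogens from standard valence (C 4, N 3, O 2, S 2, halogen 1); for lowercase aromatic atoms, an aromatic c carries 1 H when it has two neighbours and 0 H with three, and aromatic n carries 0 H:
  atom 1: F (halogen, monovalent) → 0 H
  atom 2: aromatic c, 3 neighbours → 0 H
  atom 3: aromatic c, 3 neighbours → 0 H
  atom 4: aromatic c, 2 neighbours → 1 H
  atom 5: aromatic c, 2 neighbours → 1 H
  atom 6: aromatic c, 2 neighbours → 1 H
  atom 7: aromatic c, 2 neighbours → 1 H
  atom 8: aromatic c, 3 neighbours → 0 H
  atom 9: aromatic c, 2 neighbours → 1 H
  atom 10: aromatic c, 2 neighbours → 1 H
  atom 11: aromatic c, 2 neighbours → 1 H
  atom 12: aromatic c, 2 neighbours → 1 H
  atom 13: aromatic c, 2 neighbours → 1 H
Totals → C:12, H:9, F:1.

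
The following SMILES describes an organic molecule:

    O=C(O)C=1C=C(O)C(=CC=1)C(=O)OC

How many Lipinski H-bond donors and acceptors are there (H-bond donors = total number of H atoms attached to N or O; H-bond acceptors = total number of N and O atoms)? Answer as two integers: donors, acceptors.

2, 5

Donors: find every N or O and count the H atoms it carries.
  atom 1 (O): bond orders sum to 2 → 0 H
  atom 3 (O): bond orders sum to 1 → 1 H
  atom 7 (O): bond orders sum to 1 → 1 H
  atom 12 (O): bond orders sum to 2 → 0 H
  atom 13 (O): bond orders sum to 2 → 0 H
Lipinski HBD = 2.
Acceptors: N atoms = 0, O atoms = 5 → HBA = 5.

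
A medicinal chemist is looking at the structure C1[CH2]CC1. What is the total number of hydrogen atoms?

Walk through each heavy atom and fill implicit hydrogens from standard valence (C 4, N 3, O 2, S 2, halogen 1):
  atom 1: C, bond orders sum to 2 (valence 4) → 2 H
  atom 2: C with explicit H count 2
  atom 3: C, bond orders sum to 2 (valence 4) → 2 H
  atom 4: C, bond orders sum to 2 (valence 4) → 2 H
Total hydrogens: 8.

8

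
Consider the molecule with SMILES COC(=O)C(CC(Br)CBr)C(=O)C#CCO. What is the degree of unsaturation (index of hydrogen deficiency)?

Degree of unsaturation = (number of rings) + (number of π bonds).
Ring closures in the SMILES: 0.
π bonds: 2 double bonds (each 1 DoU), 1 triple bond (each 2 DoU) → 4 DoU from unsaturation.
Total DoU = 0 + 4 = 4.

4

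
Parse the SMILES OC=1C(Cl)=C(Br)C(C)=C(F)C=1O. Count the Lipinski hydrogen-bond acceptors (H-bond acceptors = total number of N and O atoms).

2

N atoms: 0; O atoms: 2.
Lipinski HBA = 0 + 2 = 2.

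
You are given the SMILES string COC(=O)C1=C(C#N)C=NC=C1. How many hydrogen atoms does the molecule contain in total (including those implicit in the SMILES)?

6

Walk through each heavy atom and fill implicit hydrogens from standard valence (C 4, N 3, O 2, S 2, halogen 1):
  atom 1: C, bond orders sum to 1 (valence 4) → 3 H
  atom 2: O, bond orders sum to 2 (valence 2) → 0 H
  atom 3: C, bond orders sum to 4 (valence 4) → 0 H
  atom 4: O, bond orders sum to 2 (valence 2) → 0 H
  atom 5: C, bond orders sum to 4 (valence 4) → 0 H
  atom 6: C, bond orders sum to 4 (valence 4) → 0 H
  atom 7: C, bond orders sum to 4 (valence 4) → 0 H
  atom 8: N, bond orders sum to 3 (valence 3) → 0 H
  atom 9: C, bond orders sum to 3 (valence 4) → 1 H
  atom 10: N, bond orders sum to 3 (valence 3) → 0 H
  atom 11: C, bond orders sum to 3 (valence 4) → 1 H
  atom 12: C, bond orders sum to 3 (valence 4) → 1 H
Total hydrogens: 6.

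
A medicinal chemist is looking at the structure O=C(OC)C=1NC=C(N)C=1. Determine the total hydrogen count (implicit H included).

Walk through each heavy atom and fill implicit hydrogens from standard valence (C 4, N 3, O 2, S 2, halogen 1):
  atom 1: O, bond orders sum to 2 (valence 2) → 0 H
  atom 2: C, bond orders sum to 4 (valence 4) → 0 H
  atom 3: O, bond orders sum to 2 (valence 2) → 0 H
  atom 4: C, bond orders sum to 1 (valence 4) → 3 H
  atom 5: C, bond orders sum to 4 (valence 4) → 0 H
  atom 6: N, bond orders sum to 2 (valence 3) → 1 H
  atom 7: C, bond orders sum to 3 (valence 4) → 1 H
  atom 8: C, bond orders sum to 4 (valence 4) → 0 H
  atom 9: N, bond orders sum to 1 (valence 3) → 2 H
  atom 10: C, bond orders sum to 3 (valence 4) → 1 H
Total hydrogens: 8.

8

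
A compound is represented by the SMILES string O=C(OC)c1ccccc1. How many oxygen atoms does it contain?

2

Scan the SMILES for O atoms (remember two-letter symbols like Cl and Br are single atoms).
Oxygen count: 2.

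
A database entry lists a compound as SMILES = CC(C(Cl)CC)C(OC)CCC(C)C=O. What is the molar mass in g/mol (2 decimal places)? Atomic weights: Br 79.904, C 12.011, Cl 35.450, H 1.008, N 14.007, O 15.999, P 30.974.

234.76 g/mol

First, the molecular formula is C12H23ClO2 (counting implicit H from valence).
  C: 12 × 12.011 = 144.132
  Cl: 1 × 35.450 = 35.450
  H: 23 × 1.008 = 23.184
  O: 2 × 15.999 = 31.998
Sum: 12×12.011 + 1×35.450 + 23×1.008 + 2×15.999 = 234.764 → 234.76 g/mol.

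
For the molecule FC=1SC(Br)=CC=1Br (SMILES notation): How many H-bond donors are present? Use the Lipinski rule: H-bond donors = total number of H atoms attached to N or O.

0

Donors: find every N or O and count the H atoms it carries.
  (no N or O atoms present)
Lipinski HBD = 0.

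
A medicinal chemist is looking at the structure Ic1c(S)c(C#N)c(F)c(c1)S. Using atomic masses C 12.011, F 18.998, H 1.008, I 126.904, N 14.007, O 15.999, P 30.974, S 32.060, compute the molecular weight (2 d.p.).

First, the molecular formula is C7H3FINS2 (counting implicit H from valence).
  C: 7 × 12.011 = 84.077
  F: 1 × 18.998 = 18.998
  H: 3 × 1.008 = 3.024
  I: 1 × 126.904 = 126.904
  N: 1 × 14.007 = 14.007
  S: 2 × 32.060 = 64.120
Sum: 7×12.011 + 1×18.998 + 3×1.008 + 1×126.904 + 1×14.007 + 2×32.060 = 311.130 → 311.13 g/mol.

311.13 g/mol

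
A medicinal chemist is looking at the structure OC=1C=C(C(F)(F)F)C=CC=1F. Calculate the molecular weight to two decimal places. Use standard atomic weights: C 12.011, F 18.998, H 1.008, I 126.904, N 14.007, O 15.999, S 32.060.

180.10 g/mol

First, the molecular formula is C7H4F4O (counting implicit H from valence).
  C: 7 × 12.011 = 84.077
  F: 4 × 18.998 = 75.992
  H: 4 × 1.008 = 4.032
  O: 1 × 15.999 = 15.999
Sum: 7×12.011 + 4×18.998 + 4×1.008 + 1×15.999 = 180.100 → 180.10 g/mol.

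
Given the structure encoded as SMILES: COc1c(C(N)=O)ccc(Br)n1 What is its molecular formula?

Walk through each heavy atom and fill implicit hydrogens from standard valence (C 4, N 3, O 2, S 2, halogen 1); for lowercase aromatic atoms, an aromatic c carries 1 H when it has two neighbours and 0 H with three, and aromatic n carries 0 H:
  atom 1: C, bond orders sum to 1 (valence 4) → 3 H
  atom 2: O, bond orders sum to 2 (valence 2) → 0 H
  atom 3: aromatic c, 3 neighbours → 0 H
  atom 4: aromatic c, 3 neighbours → 0 H
  atom 5: C, bond orders sum to 4 (valence 4) → 0 H
  atom 6: N, bond orders sum to 1 (valence 3) → 2 H
  atom 7: O, bond orders sum to 2 (valence 2) → 0 H
  atom 8: aromatic c, 2 neighbours → 1 H
  atom 9: aromatic c, 2 neighbours → 1 H
  atom 10: aromatic c, 3 neighbours → 0 H
  atom 11: Br (halogen, monovalent) → 0 H
  atom 12: aromatic n, 2 neighbours → 0 H
Totals → C:7, H:7, Br:1, N:2, O:2.
In Hill order: C7H7BrN2O2.

C7H7BrN2O2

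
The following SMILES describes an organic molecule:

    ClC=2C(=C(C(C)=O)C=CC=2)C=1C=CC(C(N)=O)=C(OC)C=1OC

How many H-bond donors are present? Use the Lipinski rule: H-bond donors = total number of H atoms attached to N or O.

Donors: find every N or O and count the H atoms it carries.
  atom 7 (O): bond orders sum to 2 → 0 H
  atom 16 (N): bond orders sum to 1 → 2 H
  atom 17 (O): bond orders sum to 2 → 0 H
  atom 19 (O): bond orders sum to 2 → 0 H
  atom 22 (O): bond orders sum to 2 → 0 H
Lipinski HBD = 2.

2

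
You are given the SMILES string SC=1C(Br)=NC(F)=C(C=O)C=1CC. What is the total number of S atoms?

1

Scan the SMILES for S atoms (remember two-letter symbols like Cl and Br are single atoms).
Sulfur count: 1.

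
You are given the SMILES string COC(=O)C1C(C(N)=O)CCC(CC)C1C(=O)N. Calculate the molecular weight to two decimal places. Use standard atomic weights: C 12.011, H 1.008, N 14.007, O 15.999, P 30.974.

256.30 g/mol

First, the molecular formula is C12H20N2O4 (counting implicit H from valence).
  C: 12 × 12.011 = 144.132
  H: 20 × 1.008 = 20.160
  N: 2 × 14.007 = 28.014
  O: 4 × 15.999 = 63.996
Sum: 12×12.011 + 20×1.008 + 2×14.007 + 4×15.999 = 256.302 → 256.30 g/mol.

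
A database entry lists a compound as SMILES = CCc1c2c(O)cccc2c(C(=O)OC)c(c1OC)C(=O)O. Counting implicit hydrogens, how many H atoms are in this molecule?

16

Walk through each heavy atom and fill implicit hydrogens from standard valence (C 4, N 3, O 2, S 2, halogen 1); for lowercase aromatic atoms, an aromatic c carries 1 H when it has two neighbours and 0 H with three, and aromatic n carries 0 H:
  atom 1: C, bond orders sum to 1 (valence 4) → 3 H
  atom 2: C, bond orders sum to 2 (valence 4) → 2 H
  atom 3: aromatic c, 3 neighbours → 0 H
  atom 4: aromatic c, 3 neighbours → 0 H
  atom 5: aromatic c, 3 neighbours → 0 H
  atom 6: O, bond orders sum to 1 (valence 2) → 1 H
  atom 7: aromatic c, 2 neighbours → 1 H
  atom 8: aromatic c, 2 neighbours → 1 H
  atom 9: aromatic c, 2 neighbours → 1 H
  atom 10: aromatic c, 3 neighbours → 0 H
  atom 11: aromatic c, 3 neighbours → 0 H
  atom 12: C, bond orders sum to 4 (valence 4) → 0 H
  atom 13: O, bond orders sum to 2 (valence 2) → 0 H
  atom 14: O, bond orders sum to 2 (valence 2) → 0 H
  atom 15: C, bond orders sum to 1 (valence 4) → 3 H
  atom 16: aromatic c, 3 neighbours → 0 H
  atom 17: aromatic c, 3 neighbours → 0 H
  atom 18: O, bond orders sum to 2 (valence 2) → 0 H
  atom 19: C, bond orders sum to 1 (valence 4) → 3 H
  atom 20: C, bond orders sum to 4 (valence 4) → 0 H
  atom 21: O, bond orders sum to 2 (valence 2) → 0 H
  atom 22: O, bond orders sum to 1 (valence 2) → 1 H
Total hydrogens: 16.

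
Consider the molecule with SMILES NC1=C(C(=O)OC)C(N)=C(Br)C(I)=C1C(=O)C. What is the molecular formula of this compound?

C10H10BrIN2O3

Walk through each heavy atom and fill implicit hydrogens from standard valence (C 4, N 3, O 2, S 2, halogen 1):
  atom 1: N, bond orders sum to 1 (valence 3) → 2 H
  atom 2: C, bond orders sum to 4 (valence 4) → 0 H
  atom 3: C, bond orders sum to 4 (valence 4) → 0 H
  atom 4: C, bond orders sum to 4 (valence 4) → 0 H
  atom 5: O, bond orders sum to 2 (valence 2) → 0 H
  atom 6: O, bond orders sum to 2 (valence 2) → 0 H
  atom 7: C, bond orders sum to 1 (valence 4) → 3 H
  atom 8: C, bond orders sum to 4 (valence 4) → 0 H
  atom 9: N, bond orders sum to 1 (valence 3) → 2 H
  atom 10: C, bond orders sum to 4 (valence 4) → 0 H
  atom 11: Br (halogen, monovalent) → 0 H
  atom 12: C, bond orders sum to 4 (valence 4) → 0 H
  atom 13: I (halogen, monovalent) → 0 H
  atom 14: C, bond orders sum to 4 (valence 4) → 0 H
  atom 15: C, bond orders sum to 4 (valence 4) → 0 H
  atom 16: O, bond orders sum to 2 (valence 2) → 0 H
  atom 17: C, bond orders sum to 1 (valence 4) → 3 H
Totals → C:10, H:10, Br:1, I:1, N:2, O:3.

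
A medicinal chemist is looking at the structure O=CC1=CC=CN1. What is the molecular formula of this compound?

Walk through each heavy atom and fill implicit hydrogens from standard valence (C 4, N 3, O 2, S 2, halogen 1):
  atom 1: O, bond orders sum to 2 (valence 2) → 0 H
  atom 2: C, bond orders sum to 3 (valence 4) → 1 H
  atom 3: C, bond orders sum to 4 (valence 4) → 0 H
  atom 4: C, bond orders sum to 3 (valence 4) → 1 H
  atom 5: C, bond orders sum to 3 (valence 4) → 1 H
  atom 6: C, bond orders sum to 3 (valence 4) → 1 H
  atom 7: N, bond orders sum to 2 (valence 3) → 1 H
Totals → C:5, H:5, N:1, O:1.
In Hill order: C5H5NO.

C5H5NO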